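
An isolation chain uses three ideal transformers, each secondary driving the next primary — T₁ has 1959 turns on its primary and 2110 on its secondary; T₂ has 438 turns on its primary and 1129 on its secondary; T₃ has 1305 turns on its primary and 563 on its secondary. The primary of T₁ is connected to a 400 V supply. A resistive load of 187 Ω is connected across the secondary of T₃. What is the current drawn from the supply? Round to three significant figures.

I_supply ≈ 3.07 A

Secondary of T₁: V = 400.00 × 2110/1959 = 430.83 V.
Secondary of T₂: V = 430.83 × 1129/438 = 1110.5 V.
Secondary of T₃: V = 1110.5 × 563/1305 = 479.10 V.
I_load = 479.10/187 = 2.5620 A, so P_out = 479.10 × 2.5620 = 1227.5 W.
All ideal ⇒ P_in = P_out, so I_supply = 1227.5/400 = 3.07 A.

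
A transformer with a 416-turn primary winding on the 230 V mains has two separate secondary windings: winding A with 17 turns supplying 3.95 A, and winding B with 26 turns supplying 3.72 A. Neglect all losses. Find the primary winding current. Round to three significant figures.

V_A = 230 × 17/416 = 9.3990 V; V_B = 230 × 26/416 = 14.375 V.
P_out = V_A I_A + V_B I_B = 9.3990×3.95 + 14.375×3.72 = 37.126 + 53.475 = 90.601 W.
Ideal ⇒ P_in = P_out, so I_p = P_out/V_p = 90.601/230 = 0.394 A.

I_p ≈ 0.394 A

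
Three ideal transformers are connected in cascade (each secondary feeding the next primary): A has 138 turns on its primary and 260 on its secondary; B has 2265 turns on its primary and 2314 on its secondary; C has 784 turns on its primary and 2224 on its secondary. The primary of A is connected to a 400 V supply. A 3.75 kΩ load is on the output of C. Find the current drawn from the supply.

Secondary of A: V = 400.00 × 260/138 = 753.62 V.
Secondary of B: V = 753.62 × 2314/2265 = 769.93 V.
Secondary of C: V = 769.93 × 2224/784 = 2184.1 V.
I_load = 2184.1/3750 = 0.58242 A, so P_out = 2184.1 × 0.58242 = 1272.1 W.
All ideal ⇒ P_in = P_out, so I_supply = 1272.1/400 = 3.18 A.

I_supply ≈ 3.18 A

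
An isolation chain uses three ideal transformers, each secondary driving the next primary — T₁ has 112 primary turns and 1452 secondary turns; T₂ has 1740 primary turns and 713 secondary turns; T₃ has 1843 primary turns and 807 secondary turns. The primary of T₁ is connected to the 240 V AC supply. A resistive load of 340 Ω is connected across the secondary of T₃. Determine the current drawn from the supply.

After T₁: V = 240.00 × 1452/112 = 3111.4 V.
After T₂: V = 3111.4 × 713/1740 = 1275.0 V.
After T₃: V = 1275.0 × 807/1843 = 558.28 V.
I_load = 558.28/340 = 1.6420 A, so P_out = 558.28 × 1.6420 = 916.68 W.
All ideal ⇒ P_in = P_out, so I_supply = 916.68/240 = 3.82 A.

I_supply ≈ 3.82 A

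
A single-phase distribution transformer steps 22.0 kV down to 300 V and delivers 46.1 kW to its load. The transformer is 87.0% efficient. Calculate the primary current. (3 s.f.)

P_in = P_out/η = 46100/0.870 = 52989 W.
I_p = P_in/V_p = 52989/22000 = 2.41 A.

I_p ≈ 2.41 A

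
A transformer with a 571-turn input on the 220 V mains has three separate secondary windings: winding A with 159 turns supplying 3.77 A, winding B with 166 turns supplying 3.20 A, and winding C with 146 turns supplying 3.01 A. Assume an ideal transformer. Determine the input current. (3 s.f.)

V_A = 220 × 159/571 = 61.261 V; V_B = 220 × 166/571 = 63.958 V; V_C = 220 × 146/571 = 56.252 V.
P_out = V_A I_A + V_B I_B + V_C I_C = 61.261×3.77 + 63.958×3.20 + 56.252×3.01 = 230.95 + 204.67 + 169.32 = 604.94 W.
Ideal ⇒ P_in = P_out, so I_in = P_out/V_in = 604.94/220 = 2.75 A.

I_in ≈ 2.75 A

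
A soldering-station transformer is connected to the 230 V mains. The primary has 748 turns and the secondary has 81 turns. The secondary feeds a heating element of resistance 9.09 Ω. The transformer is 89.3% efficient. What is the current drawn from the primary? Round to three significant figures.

I_p ≈ 0.332 A

V_s = 230 × 81/748 = 24.906 V.
I_s = V_s/R = 24.906/9.09 = 2.7400 A.
P_out = V_s I_s = 24.906 × 2.7400 = 68.243 W.
P_in = P_out/η = 68.243/0.893 = 76.420 W.
I_p = P_in/V_p = 76.420/230 = 0.332 A.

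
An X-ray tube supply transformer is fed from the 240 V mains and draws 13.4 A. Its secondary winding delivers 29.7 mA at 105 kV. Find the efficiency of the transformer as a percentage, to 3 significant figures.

η ≈ 97.0%

P_in = 240 × 13.4 = 3216.00 W.
P_out = 105000 × 0.0297 = 3118.50 W.
η = P_out/P_in = 3118.50/3216.00 = 0.970.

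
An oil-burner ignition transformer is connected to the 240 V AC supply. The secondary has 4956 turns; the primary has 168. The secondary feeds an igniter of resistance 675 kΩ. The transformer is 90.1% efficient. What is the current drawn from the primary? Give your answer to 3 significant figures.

V_s = 240 × 4956/168 = 7080.0 V.
I_s = V_s/R = 7080.0/675000 = 0.010489 A.
P_out = V_s I_s = 7080.0 × 0.010489 = 74.261 W.
P_in = P_out/η = 74.261/0.901 = 82.421 W.
I_p = P_in/V_p = 82.421/240 = 0.343 A.

I_p ≈ 0.343 A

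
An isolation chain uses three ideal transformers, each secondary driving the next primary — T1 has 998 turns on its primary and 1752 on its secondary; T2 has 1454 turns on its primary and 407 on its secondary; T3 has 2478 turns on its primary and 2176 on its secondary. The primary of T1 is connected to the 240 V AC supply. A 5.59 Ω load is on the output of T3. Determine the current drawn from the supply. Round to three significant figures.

I_supply ≈ 7.99 A

After T1: V = 240.00 × 1752/998 = 421.32 V.
After T2: V = 421.32 × 407/1454 = 117.94 V.
After T3: V = 117.94 × 2176/2478 = 103.56 V.
I_load = 103.56/5.59 = 18.526 A, so P_out = 103.56 × 18.526 = 1918.6 W.
All ideal ⇒ P_in = P_out, so I_supply = 1918.6/240 = 7.99 A.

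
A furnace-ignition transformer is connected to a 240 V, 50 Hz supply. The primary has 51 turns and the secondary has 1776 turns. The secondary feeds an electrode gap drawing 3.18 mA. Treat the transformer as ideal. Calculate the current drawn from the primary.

I_p ≈ 0.111 A

For an ideal transformer I_p N_p = I_s N_s, so I_p = 0.00318 × 1776/51 = 0.111 A.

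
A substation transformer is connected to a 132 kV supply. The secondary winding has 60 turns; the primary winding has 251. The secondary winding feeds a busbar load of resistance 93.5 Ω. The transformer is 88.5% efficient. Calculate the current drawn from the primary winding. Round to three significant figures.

V_s = 132000 × 60/251 = 31554 V.
I_s = V_s/R = 31554/93.5 = 337.47 A.
P_out = V_s I_s = 31554 × 337.47 = 1.0649×10^7 W.
P_in = P_out/η = 1.0649×10^7/0.885 = 1.2032×10^7 W.
I_p = P_in/V_p = 1.2032×10^7/132000 = 91.2 A.

I_p ≈ 91.2 A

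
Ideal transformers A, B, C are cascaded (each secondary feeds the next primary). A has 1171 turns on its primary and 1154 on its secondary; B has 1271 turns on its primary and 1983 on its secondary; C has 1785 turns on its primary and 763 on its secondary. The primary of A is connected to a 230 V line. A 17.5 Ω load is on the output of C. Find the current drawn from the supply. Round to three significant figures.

After A: V = 230.00 × 1154/1171 = 226.66 V.
After B: V = 226.66 × 1983/1271 = 353.63 V.
After C: V = 353.63 × 763/1785 = 151.16 V.
I_load = 151.16/17.5 = 8.6378 A, so P_out = 151.16 × 8.6378 = 1305.7 W.
All ideal ⇒ P_in = P_out, so I_supply = 1305.7/230 = 5.68 A.

I_supply ≈ 5.68 A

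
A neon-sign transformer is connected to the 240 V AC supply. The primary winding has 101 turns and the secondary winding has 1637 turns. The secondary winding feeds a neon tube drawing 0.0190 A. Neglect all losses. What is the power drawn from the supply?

I_p = I_s × N_s/N_p = 0.0190 × 1637/101 = 0.30795 A.
P = V_p I_p = 240 × 0.30795 = 73.9 W.

P ≈ 73.9 W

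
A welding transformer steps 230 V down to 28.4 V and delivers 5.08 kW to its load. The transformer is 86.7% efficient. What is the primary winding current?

I_p ≈ 25.5 A

P_in = P_out/η = 5080/0.867 = 5859.3 W.
I_p = P_in/V_p = 5859.3/230 = 25.5 A.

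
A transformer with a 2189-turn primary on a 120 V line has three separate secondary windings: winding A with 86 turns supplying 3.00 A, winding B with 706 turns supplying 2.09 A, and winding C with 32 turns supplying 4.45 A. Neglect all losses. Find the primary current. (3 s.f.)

V_A = 120 × 86/2189 = 4.7145 V; V_B = 120 × 706/2189 = 38.703 V; V_C = 120 × 32/2189 = 1.7542 V.
P_out = V_A I_A + V_B I_B + V_C I_C = 4.7145×3.00 + 38.703×2.09 + 1.7542×4.45 = 14.143 + 80.888 + 7.8063 = 102.84 W.
Ideal ⇒ P_in = P_out, so I_p = P_out/V_p = 102.84/120 = 0.857 A.

I_p ≈ 0.857 A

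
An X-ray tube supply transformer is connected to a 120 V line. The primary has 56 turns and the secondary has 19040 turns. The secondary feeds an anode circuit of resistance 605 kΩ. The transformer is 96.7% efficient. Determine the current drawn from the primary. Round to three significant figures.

V_s = 120 × 19040/56 = 40800 V.
I_s = V_s/R = 40800/605000 = 0.067438 A.
P_out = V_s I_s = 40800 × 0.067438 = 2751.5 W.
P_in = P_out/η = 2751.5/0.967 = 2845.4 W.
I_p = P_in/V_p = 2845.4/120 = 23.7 A.

I_p ≈ 23.7 A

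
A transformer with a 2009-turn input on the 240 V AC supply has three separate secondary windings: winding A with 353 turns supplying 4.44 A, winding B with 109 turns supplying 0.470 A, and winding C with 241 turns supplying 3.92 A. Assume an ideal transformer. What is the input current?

I_in ≈ 1.28 A

V_A = 240 × 353/2009 = 42.170 V; V_B = 240 × 109/2009 = 13.021 V; V_C = 240 × 241/2009 = 28.790 V.
P_out = V_A I_A + V_B I_B + V_C I_C = 42.170×4.44 + 13.021×0.470 + 28.790×3.92 = 187.24 + 6.1201 + 112.86 = 306.21 W.
Ideal ⇒ P_in = P_out, so I_in = P_out/V_in = 306.21/240 = 1.28 A.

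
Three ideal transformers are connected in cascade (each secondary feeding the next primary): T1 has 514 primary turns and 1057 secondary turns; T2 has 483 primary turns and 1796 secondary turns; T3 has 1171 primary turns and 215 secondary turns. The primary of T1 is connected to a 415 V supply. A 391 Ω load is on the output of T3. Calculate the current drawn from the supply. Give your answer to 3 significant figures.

I_supply ≈ 2.09 A

Secondary of T1: V = 415.00 × 1057/514 = 853.41 V.
Secondary of T2: V = 853.41 × 1796/483 = 3173.4 V.
Secondary of T3: V = 3173.4 × 215/1171 = 582.64 V.
I_load = 582.64/391 = 1.4901 A, so P_out = 582.64 × 1.4901 = 868.21 W.
All ideal ⇒ P_in = P_out, so I_supply = 868.21/415 = 2.09 A.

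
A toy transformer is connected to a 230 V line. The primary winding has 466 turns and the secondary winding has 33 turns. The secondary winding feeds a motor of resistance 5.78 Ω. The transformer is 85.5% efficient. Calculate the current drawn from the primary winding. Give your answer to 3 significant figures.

I_p ≈ 0.233 A

V_s = 230 × 33/466 = 16.288 V.
I_s = V_s/R = 16.288/5.78 = 2.8179 A.
P_out = V_s I_s = 16.288 × 2.8179 = 45.897 W.
P_in = P_out/η = 45.897/0.855 = 53.681 W.
I_p = P_in/V_p = 53.681/230 = 0.233 A.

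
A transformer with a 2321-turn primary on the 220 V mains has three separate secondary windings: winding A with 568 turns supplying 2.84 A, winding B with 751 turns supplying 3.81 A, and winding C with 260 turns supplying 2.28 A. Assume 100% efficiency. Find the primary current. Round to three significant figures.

V_A = 220 × 568/2321 = 53.839 V; V_B = 220 × 751/2321 = 71.185 V; V_C = 220 × 260/2321 = 24.645 V.
P_out = V_A I_A + V_B I_B + V_C I_C = 53.839×2.84 + 71.185×3.81 + 24.645×2.28 = 152.90 + 271.21 + 56.190 = 480.31 W.
Ideal ⇒ P_in = P_out, so I_p = P_out/V_p = 480.31/220 = 2.18 A.

I_p ≈ 2.18 A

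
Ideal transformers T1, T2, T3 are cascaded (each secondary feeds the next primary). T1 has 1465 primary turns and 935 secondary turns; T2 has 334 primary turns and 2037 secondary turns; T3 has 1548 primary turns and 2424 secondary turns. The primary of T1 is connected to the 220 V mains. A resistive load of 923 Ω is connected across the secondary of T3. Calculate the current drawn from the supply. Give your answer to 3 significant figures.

After T1: V = 220.00 × 935/1465 = 140.41 V.
After T2: V = 140.41 × 2037/334 = 856.33 V.
After T3: V = 856.33 × 2424/1548 = 1340.9 V.
I_load = 1340.9/923 = 1.4528 A, so P_out = 1340.9 × 1.4528 = 1948.1 W.
All ideal ⇒ P_in = P_out, so I_supply = 1948.1/220 = 8.85 A.

I_supply ≈ 8.85 A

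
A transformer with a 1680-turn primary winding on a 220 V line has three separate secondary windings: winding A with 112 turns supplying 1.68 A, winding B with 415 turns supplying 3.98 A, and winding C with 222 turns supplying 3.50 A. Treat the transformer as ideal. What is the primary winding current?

V_A = 220 × 112/1680 = 14.667 V; V_B = 220 × 415/1680 = 54.345 V; V_C = 220 × 222/1680 = 29.071 V.
P_out = V_A I_A + V_B I_B + V_C I_C = 14.667×1.68 + 54.345×3.98 + 29.071×3.50 = 24.640 + 216.29 + 101.75 = 342.68 W.
Ideal ⇒ P_in = P_out, so I_p = P_out/V_p = 342.68/220 = 1.56 A.

I_p ≈ 1.56 A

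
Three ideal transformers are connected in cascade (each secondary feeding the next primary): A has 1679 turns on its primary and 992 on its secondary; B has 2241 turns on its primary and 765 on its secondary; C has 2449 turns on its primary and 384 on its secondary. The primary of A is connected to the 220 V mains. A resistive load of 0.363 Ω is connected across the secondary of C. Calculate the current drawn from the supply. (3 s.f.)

I_supply ≈ 0.606 A

Secondary of A: V = 220.00 × 992/1679 = 129.98 V.
Secondary of B: V = 129.98 × 765/2241 = 44.371 V.
Secondary of C: V = 44.371 × 384/2449 = 6.9574 V.
I_load = 6.9574/0.363 = 19.166 A, so P_out = 6.9574 × 19.166 = 133.35 W.
All ideal ⇒ P_in = P_out, so I_supply = 133.35/220 = 0.606 A.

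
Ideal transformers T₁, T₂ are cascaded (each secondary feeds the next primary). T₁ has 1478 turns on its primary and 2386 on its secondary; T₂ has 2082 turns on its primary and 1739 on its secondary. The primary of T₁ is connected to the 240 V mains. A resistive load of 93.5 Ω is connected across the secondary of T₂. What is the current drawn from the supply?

I_supply ≈ 4.67 A

After T₁: V = 240.00 × 2386/1478 = 387.44 V.
After T₂: V = 387.44 × 1739/2082 = 323.61 V.
I_load = 323.61/93.5 = 3.4611 A, so P_out = 323.61 × 3.4611 = 1120.1 W.
All ideal ⇒ P_in = P_out, so I_supply = 1120.1/240 = 4.67 A.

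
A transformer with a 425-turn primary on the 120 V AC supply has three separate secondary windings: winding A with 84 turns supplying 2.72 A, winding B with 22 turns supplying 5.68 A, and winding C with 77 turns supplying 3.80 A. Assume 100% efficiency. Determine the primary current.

V_A = 120 × 84/425 = 23.718 V; V_B = 120 × 22/425 = 6.2118 V; V_C = 120 × 77/425 = 21.741 V.
P_out = V_A I_A + V_B I_B + V_C I_C = 23.718×2.72 + 6.2118×5.68 + 21.741×3.80 = 64.512 + 35.283 + 82.616 = 182.41 W.
Ideal ⇒ P_in = P_out, so I_p = P_out/V_p = 182.41/120 = 1.52 A.

I_p ≈ 1.52 A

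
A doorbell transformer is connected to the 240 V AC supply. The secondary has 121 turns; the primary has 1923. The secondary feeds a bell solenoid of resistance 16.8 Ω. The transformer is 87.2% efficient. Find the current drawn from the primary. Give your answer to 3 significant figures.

I_p ≈ 0.0649 A

V_s = 240 × 121/1923 = 15.101 V.
I_s = V_s/R = 15.101/16.8 = 0.89889 A.
P_out = V_s I_s = 15.101 × 0.89889 = 13.575 W.
P_in = P_out/η = 13.575/0.872 = 15.567 W.
I_p = P_in/V_p = 15.567/240 = 0.0649 A.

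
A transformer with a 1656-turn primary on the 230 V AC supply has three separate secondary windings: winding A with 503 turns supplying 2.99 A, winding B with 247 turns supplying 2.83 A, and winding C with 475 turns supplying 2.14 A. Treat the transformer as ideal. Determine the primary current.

V_A = 230 × 503/1656 = 69.861 V; V_B = 230 × 247/1656 = 34.306 V; V_C = 230 × 475/1656 = 65.972 V.
P_out = V_A I_A + V_B I_B + V_C I_C = 69.861×2.99 + 34.306×2.83 + 65.972×2.14 = 208.88 + 97.085 + 141.18 = 447.15 W.
Ideal ⇒ P_in = P_out, so I_p = P_out/V_p = 447.15/230 = 1.94 A.

I_p ≈ 1.94 A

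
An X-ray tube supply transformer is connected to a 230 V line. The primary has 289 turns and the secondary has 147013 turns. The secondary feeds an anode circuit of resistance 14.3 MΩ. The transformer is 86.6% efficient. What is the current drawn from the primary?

V_s = 230 × 147013/289 = 117000 V.
I_s = V_s/R = 117000/(1.43×10^7) = 0.0081818 A.
P_out = V_s I_s = 117000 × 0.0081818 = 957.27 W.
P_in = P_out/η = 957.27/0.866 = 1105.4 W.
I_p = P_in/V_p = 1105.4/230 = 4.81 A.

I_p ≈ 4.81 A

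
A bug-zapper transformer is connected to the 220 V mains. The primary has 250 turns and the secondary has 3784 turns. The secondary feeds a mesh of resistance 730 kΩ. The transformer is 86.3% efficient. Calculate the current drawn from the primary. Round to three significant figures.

V_s = 220 × 3784/250 = 3329.9 V.
I_s = V_s/R = 3329.9/730000 = 0.0045615 A.
P_out = V_s I_s = 3329.9 × 0.0045615 = 15.190 W.
P_in = P_out/η = 15.190/0.863 = 17.601 W.
I_p = P_in/V_p = 17.601/220 = 0.0800 A.

I_p ≈ 0.0800 A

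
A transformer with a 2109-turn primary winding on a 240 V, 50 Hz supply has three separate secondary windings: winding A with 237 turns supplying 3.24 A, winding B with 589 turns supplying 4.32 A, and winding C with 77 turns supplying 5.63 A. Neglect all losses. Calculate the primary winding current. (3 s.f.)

I_p ≈ 1.78 A

V_A = 240 × 237/2109 = 26.970 V; V_B = 240 × 589/2109 = 67.027 V; V_C = 240 × 77/2109 = 8.7624 V.
P_out = V_A I_A + V_B I_B + V_C I_C = 26.970×3.24 + 67.027×4.32 + 8.7624×5.63 = 87.383 + 289.56 + 49.333 = 426.27 W.
Ideal ⇒ P_in = P_out, so I_p = P_out/V_p = 426.27/240 = 1.78 A.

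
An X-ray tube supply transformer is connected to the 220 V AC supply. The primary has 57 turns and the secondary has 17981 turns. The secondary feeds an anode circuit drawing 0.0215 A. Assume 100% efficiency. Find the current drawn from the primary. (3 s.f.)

I_p ≈ 6.78 A

For an ideal transformer I_p N_p = I_s N_s, so I_p = 0.0215 × 17981/57 = 6.78 A.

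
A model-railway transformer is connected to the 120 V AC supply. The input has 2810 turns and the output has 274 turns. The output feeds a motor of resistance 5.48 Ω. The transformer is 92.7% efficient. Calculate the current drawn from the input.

V_out = 120 × 274/2810 = 11.701 V.
I_out = V_out/R = 11.701/5.48 = 2.1352 A.
P_out = V_out I_out = 11.701 × 2.1352 = 24.984 W.
P_in = P_out/η = 24.984/0.927 = 26.952 W.
I_in = P_in/V_in = 26.952/120 = 0.225 A.

I_in ≈ 0.225 A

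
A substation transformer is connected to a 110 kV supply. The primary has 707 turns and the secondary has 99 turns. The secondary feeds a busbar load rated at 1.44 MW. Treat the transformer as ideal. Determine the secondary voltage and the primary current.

V_s ≈ 15400 V, I_p ≈ 13.1 A

V_s = V_p × N_s/N_p = 110000 × 99/707 = 15403 V.
I_s = P/V_s = 1.44×10^6/15403 = 93.488 A.
I_p = I_s × N_s/N_p = 93.488 × 99/707 = 13.1 A.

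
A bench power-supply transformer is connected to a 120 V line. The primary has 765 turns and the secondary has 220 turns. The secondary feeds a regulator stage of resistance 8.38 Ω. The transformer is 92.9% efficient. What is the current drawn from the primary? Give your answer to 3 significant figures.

V_s = 120 × 220/765 = 34.510 V.
I_s = V_s/R = 34.510/8.38 = 4.1181 A.
P_out = V_s I_s = 34.510 × 4.1181 = 142.12 W.
P_in = P_out/η = 142.12/0.929 = 152.98 W.
I_p = P_in/V_p = 152.98/120 = 1.27 A.

I_p ≈ 1.27 A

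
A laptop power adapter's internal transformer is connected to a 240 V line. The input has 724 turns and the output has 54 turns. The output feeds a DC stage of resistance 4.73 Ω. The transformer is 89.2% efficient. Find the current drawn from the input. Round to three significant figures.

V_out = 240 × 54/724 = 17.901 V.
I_out = V_out/R = 17.901/4.73 = 3.7845 A.
P_out = V_out I_out = 17.901 × 3.7845 = 67.744 W.
P_in = P_out/η = 67.744/0.892 = 75.946 W.
I_in = P_in/V_in = 75.946/240 = 0.316 A.

I_in ≈ 0.316 A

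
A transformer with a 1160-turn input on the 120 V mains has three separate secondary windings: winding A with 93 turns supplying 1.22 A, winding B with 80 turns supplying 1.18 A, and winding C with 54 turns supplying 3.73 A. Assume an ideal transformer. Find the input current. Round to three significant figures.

I_in ≈ 0.353 A

V_A = 120 × 93/1160 = 9.6207 V; V_B = 120 × 80/1160 = 8.2759 V; V_C = 120 × 54/1160 = 5.5862 V.
P_out = V_A I_A + V_B I_B + V_C I_C = 9.6207×1.22 + 8.2759×1.18 + 5.5862×3.73 = 11.737 + 9.7655 + 20.837 = 42.339 W.
Ideal ⇒ P_in = P_out, so I_in = P_out/V_in = 42.339/120 = 0.353 A.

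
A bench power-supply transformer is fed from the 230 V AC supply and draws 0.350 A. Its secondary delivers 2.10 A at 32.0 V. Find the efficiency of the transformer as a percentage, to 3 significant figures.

P_in = 230 × 0.350 = 80.5000 W.
P_out = 32.0 × 2.10 = 67.2000 W.
η = P_out/P_in = 67.2000/80.5000 = 0.835.

η ≈ 83.5%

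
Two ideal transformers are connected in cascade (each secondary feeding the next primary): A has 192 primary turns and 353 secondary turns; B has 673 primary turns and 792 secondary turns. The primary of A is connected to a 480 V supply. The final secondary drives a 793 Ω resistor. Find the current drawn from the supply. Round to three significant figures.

I_supply ≈ 2.83 A

After A: V = 480.00 × 353/192 = 882.50 V.
After B: V = 882.50 × 792/673 = 1038.5 V.
I_load = 1038.5/793 = 1.3096 A, so P_out = 1038.5 × 1.3096 = 1360.1 W.
All ideal ⇒ P_in = P_out, so I_supply = 1360.1/480 = 2.83 A.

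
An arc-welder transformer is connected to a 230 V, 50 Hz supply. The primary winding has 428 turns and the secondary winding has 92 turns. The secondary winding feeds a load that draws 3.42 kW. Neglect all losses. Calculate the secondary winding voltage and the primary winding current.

V_s ≈ 49.4 V, I_p ≈ 14.9 A

V_s = V_p × N_s/N_p = 230 × 92/428 = 49.439 V.
I_s = P/V_s = 3420/49.439 = 69.176 A.
I_p = I_s × N_s/N_p = 69.176 × 92/428 = 14.9 A.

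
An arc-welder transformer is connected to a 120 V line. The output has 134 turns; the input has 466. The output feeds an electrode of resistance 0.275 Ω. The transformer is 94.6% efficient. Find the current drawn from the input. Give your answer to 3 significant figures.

I_in ≈ 38.1 A

V_out = 120 × 134/466 = 34.506 V.
I_out = V_out/R = 34.506/0.275 = 125.48 A.
P_out = V_out I_out = 34.506 × 125.48 = 4329.8 W.
P_in = P_out/η = 4329.8/0.946 = 4577.0 W.
I_in = P_in/V_in = 4577.0/120 = 38.1 A.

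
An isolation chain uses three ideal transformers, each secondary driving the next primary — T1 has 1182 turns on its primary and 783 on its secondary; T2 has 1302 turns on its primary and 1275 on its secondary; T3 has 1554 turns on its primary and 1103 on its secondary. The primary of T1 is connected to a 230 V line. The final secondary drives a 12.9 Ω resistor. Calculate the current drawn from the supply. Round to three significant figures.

I_supply ≈ 3.78 A

After T1: V = 230.00 × 783/1182 = 152.36 V.
After T2: V = 152.36 × 1275/1302 = 149.20 V.
After T3: V = 149.20 × 1103/1554 = 105.90 V.
I_load = 105.90/12.9 = 8.2093 A, so P_out = 105.90 × 8.2093 = 869.36 W.
All ideal ⇒ P_in = P_out, so I_supply = 869.36/230 = 3.78 A.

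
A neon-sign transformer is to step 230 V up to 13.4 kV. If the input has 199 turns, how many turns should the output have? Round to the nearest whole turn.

N_out/N_in = V_out/V_in, so N_out = 199 × 13400/230 = 11593.9 ≈ 11594 turns.

N_out = 11594 turns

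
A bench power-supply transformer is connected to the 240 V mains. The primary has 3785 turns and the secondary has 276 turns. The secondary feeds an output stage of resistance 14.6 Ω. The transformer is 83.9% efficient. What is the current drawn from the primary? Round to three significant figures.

I_p ≈ 0.104 A

V_s = 240 × 276/3785 = 17.501 V.
I_s = V_s/R = 17.501/14.6 = 1.1987 A.
P_out = V_s I_s = 17.501 × 1.1987 = 20.978 W.
P_in = P_out/η = 20.978/0.839 = 25.003 W.
I_p = P_in/V_p = 25.003/240 = 0.104 A.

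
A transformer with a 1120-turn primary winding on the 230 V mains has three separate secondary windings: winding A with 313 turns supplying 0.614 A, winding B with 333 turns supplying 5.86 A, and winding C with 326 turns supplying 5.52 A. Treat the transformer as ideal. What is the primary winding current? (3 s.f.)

V_A = 230 × 313/1120 = 64.277 V; V_B = 230 × 333/1120 = 68.384 V; V_C = 230 × 326/1120 = 66.946 V.
P_out = V_A I_A + V_B I_B + V_C I_C = 64.277×0.614 + 68.384×5.86 + 66.946×5.52 = 39.466 + 400.73 + 369.54 = 809.74 W.
Ideal ⇒ P_in = P_out, so I_p = P_out/V_p = 809.74/230 = 3.52 A.

I_p ≈ 3.52 A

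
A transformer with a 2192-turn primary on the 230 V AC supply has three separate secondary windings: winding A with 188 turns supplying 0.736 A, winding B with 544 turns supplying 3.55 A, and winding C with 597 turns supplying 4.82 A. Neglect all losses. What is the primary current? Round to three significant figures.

I_p ≈ 2.26 A

V_A = 230 × 188/2192 = 19.726 V; V_B = 230 × 544/2192 = 57.080 V; V_C = 230 × 597/2192 = 62.641 V.
P_out = V_A I_A + V_B I_B + V_C I_C = 19.726×0.736 + 57.080×3.55 + 62.641×4.82 = 14.519 + 202.64 + 301.93 = 519.09 W.
Ideal ⇒ P_in = P_out, so I_p = P_out/V_p = 519.09/230 = 2.26 A.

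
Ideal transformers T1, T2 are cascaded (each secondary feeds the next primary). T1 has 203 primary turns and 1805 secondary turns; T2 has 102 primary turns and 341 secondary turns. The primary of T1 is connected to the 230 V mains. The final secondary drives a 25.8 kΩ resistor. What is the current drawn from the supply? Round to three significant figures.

I_supply ≈ 7.88 A

Secondary of T1: V = 230.00 × 1805/203 = 2045.1 V.
Secondary of T2: V = 2045.1 × 341/102 = 6837.0 V.
I_load = 6837.0/25800 = 0.26500 A, so P_out = 6837.0 × 0.26500 = 1811.8 W.
All ideal ⇒ P_in = P_out, so I_supply = 1811.8/230 = 7.88 A.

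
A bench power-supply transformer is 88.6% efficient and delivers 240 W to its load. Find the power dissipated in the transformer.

P_loss ≈ 30.9 W

P_in = P_out/η = 240/0.886 = 270.880 W.
P_loss = P_in − P_out = 270.880 − 240 = 30.9 W.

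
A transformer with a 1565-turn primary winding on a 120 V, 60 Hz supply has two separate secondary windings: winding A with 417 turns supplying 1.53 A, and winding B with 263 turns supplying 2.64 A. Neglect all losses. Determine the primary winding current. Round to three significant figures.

V_A = 120 × 417/1565 = 31.974 V; V_B = 120 × 263/1565 = 20.166 V.
P_out = V_A I_A + V_B I_B = 31.974×1.53 + 20.166×2.64 = 48.921 + 53.239 = 102.16 W.
Ideal ⇒ P_in = P_out, so I_p = P_out/V_p = 102.16/120 = 0.851 A.

I_p ≈ 0.851 A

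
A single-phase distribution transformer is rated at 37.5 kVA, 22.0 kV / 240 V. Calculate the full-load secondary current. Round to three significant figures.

I_s = S/V_s = 37500/240 = 156 A.

I_s ≈ 156 A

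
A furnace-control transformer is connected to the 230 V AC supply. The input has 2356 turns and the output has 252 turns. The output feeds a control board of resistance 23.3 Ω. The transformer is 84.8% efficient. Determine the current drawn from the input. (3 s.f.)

V_out = 230 × 252/2356 = 24.601 V.
I_out = V_out/R = 24.601/23.3 = 1.0558 A.
P_out = V_out I_out = 24.601 × 1.0558 = 25.975 W.
P_in = P_out/η = 25.975/0.848 = 30.631 W.
I_in = P_in/V_in = 30.631/230 = 0.133 A.

I_in ≈ 0.133 A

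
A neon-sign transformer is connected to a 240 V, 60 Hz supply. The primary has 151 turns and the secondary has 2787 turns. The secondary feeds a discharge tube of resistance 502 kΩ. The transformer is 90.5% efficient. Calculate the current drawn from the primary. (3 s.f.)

I_p ≈ 0.180 A

V_s = 240 × 2787/151 = 4429.7 V.
I_s = V_s/R = 4429.7/502000 = 0.0088240 A.
P_out = V_s I_s = 4429.7 × 0.0088240 = 39.088 W.
P_in = P_out/η = 39.088/0.905 = 43.191 W.
I_p = P_in/V_p = 43.191/240 = 0.180 A.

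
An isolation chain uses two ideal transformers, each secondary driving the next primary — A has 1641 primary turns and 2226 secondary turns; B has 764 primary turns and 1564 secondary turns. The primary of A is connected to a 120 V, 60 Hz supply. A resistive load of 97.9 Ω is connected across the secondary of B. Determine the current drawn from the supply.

I_supply ≈ 9.45 A

After A: V = 120.00 × 2226/1641 = 162.78 V.
After B: V = 162.78 × 1564/764 = 333.23 V.
I_load = 333.23/97.9 = 3.4038 A, so P_out = 333.23 × 3.4038 = 1134.2 W.
All ideal ⇒ P_in = P_out, so I_supply = 1134.2/120 = 9.45 A.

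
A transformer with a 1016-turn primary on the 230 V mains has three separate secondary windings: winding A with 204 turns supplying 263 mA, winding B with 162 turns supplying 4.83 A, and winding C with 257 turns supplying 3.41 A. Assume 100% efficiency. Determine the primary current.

I_p ≈ 1.69 A

V_A = 230 × 204/1016 = 46.181 V; V_B = 230 × 162/1016 = 36.673 V; V_C = 230 × 257/1016 = 58.179 V.
P_out = V_A I_A + V_B I_B + V_C I_C = 46.181×0.263 + 36.673×4.83 + 58.179×3.41 = 12.146 + 177.13 + 198.39 = 387.67 W.
Ideal ⇒ P_in = P_out, so I_p = P_out/V_p = 387.67/230 = 1.69 A.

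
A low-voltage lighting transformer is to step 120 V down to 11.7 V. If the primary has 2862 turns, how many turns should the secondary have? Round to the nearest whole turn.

N_s = 279 turns

N_s/N_p = V_s/V_p, so N_s = 2862 × 11.7/120 = 279.0 ≈ 279 turns.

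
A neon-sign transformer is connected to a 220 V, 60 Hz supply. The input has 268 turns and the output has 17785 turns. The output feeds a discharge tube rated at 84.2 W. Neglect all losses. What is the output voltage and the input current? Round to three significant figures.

V_out ≈ 14600 V, I_in ≈ 0.383 A

V_out = V_in × N_out/N_in = 220 × 17785/268 = 14600 V.
I_out = P/V_out = 84.2/14600 = 0.0057673 A.
I_in = I_out × N_out/N_in = 0.0057673 × 17785/268 = 0.383 A.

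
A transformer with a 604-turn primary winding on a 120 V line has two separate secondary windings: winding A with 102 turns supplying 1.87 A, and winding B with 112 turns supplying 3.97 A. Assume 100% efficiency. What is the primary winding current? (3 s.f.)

I_p ≈ 1.05 A

V_A = 120 × 102/604 = 20.265 V; V_B = 120 × 112/604 = 22.252 V.
P_out = V_A I_A + V_B I_B = 20.265×1.87 + 22.252×3.97 = 37.895 + 88.339 = 126.23 W.
Ideal ⇒ P_in = P_out, so I_p = P_out/V_p = 126.23/120 = 1.05 A.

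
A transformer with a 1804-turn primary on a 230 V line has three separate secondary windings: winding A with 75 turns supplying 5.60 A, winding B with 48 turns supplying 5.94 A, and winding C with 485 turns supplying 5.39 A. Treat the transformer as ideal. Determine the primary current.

I_p ≈ 1.84 A

V_A = 230 × 75/1804 = 9.5621 V; V_B = 230 × 48/1804 = 6.1197 V; V_C = 230 × 485/1804 = 61.835 V.
P_out = V_A I_A + V_B I_B + V_C I_C = 9.5621×5.60 + 6.1197×5.94 + 61.835×5.39 = 53.548 + 36.351 + 333.29 = 423.19 W.
Ideal ⇒ P_in = P_out, so I_p = P_out/V_p = 423.19/230 = 1.84 A.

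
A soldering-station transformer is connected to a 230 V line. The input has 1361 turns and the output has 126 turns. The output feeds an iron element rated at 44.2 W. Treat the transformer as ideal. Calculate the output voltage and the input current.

V_out ≈ 21.3 V, I_in ≈ 0.192 A

V_out = V_in × N_out/N_in = 230 × 126/1361 = 21.293 V.
I_out = P/V_out = 44.2/21.293 = 2.0758 A.
I_in = I_out × N_out/N_in = 2.0758 × 126/1361 = 0.192 A.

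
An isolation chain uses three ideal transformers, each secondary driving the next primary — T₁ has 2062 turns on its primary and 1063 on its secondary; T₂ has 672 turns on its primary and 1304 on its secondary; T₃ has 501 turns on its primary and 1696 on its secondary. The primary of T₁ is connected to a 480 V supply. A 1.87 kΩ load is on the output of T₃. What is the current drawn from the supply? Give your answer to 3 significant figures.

After T₁: V = 480.00 × 1063/2062 = 247.45 V.
After T₂: V = 247.45 × 1304/672 = 480.17 V.
After T₃: V = 480.17 × 1696/501 = 1625.5 V.
I_load = 1625.5/1870 = 0.86924 A, so P_out = 1625.5 × 0.86924 = 1412.9 W.
All ideal ⇒ P_in = P_out, so I_supply = 1412.9/480 = 2.94 A.

I_supply ≈ 2.94 A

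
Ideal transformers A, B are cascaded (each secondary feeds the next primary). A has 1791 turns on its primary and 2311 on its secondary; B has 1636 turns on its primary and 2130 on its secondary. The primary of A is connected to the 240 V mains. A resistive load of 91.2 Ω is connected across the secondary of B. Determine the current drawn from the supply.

I_supply ≈ 7.43 A

After A: V = 240.00 × 2311/1791 = 309.68 V.
After B: V = 309.68 × 2130/1636 = 403.19 V.
I_load = 403.19/91.2 = 4.4210 A, so P_out = 403.19 × 4.4210 = 1782.5 W.
All ideal ⇒ P_in = P_out, so I_supply = 1782.5/240 = 7.43 A.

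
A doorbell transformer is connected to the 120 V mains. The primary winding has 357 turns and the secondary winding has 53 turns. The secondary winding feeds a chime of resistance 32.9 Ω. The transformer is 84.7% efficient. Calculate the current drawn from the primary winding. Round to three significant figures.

I_p ≈ 0.0949 A

V_s = 120 × 53/357 = 17.815 V.
I_s = V_s/R = 17.815/32.9 = 0.54149 A.
P_out = V_s I_s = 17.815 × 0.54149 = 9.6468 W.
P_in = P_out/η = 9.6468/0.847 = 11.389 W.
I_p = P_in/V_p = 11.389/120 = 0.0949 A.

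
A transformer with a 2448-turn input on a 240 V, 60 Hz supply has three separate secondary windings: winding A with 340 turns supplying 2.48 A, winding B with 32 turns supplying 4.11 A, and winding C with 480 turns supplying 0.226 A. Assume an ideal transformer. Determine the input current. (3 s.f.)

V_A = 240 × 340/2448 = 33.333 V; V_B = 240 × 32/2448 = 3.1373 V; V_C = 240 × 480/2448 = 47.059 V.
P_out = V_A I_A + V_B I_B + V_C I_C = 33.333×2.48 + 3.1373×4.11 + 47.059×0.226 = 82.667 + 12.894 + 10.635 = 106.20 W.
Ideal ⇒ P_in = P_out, so I_in = P_out/V_in = 106.20/240 = 0.442 A.

I_in ≈ 0.442 A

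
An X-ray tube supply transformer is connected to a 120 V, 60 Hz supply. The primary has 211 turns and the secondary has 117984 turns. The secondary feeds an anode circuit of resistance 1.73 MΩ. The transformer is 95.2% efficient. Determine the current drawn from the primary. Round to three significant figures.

I_p ≈ 22.8 A

V_s = 120 × 117984/211 = 67100 V.
I_s = V_s/R = 67100/(1.73×10^6) = 0.038786 A.
P_out = V_s I_s = 67100 × 0.038786 = 2602.5 W.
P_in = P_out/η = 2602.5/0.952 = 2733.8 W.
I_p = P_in/V_p = 2733.8/120 = 22.8 A.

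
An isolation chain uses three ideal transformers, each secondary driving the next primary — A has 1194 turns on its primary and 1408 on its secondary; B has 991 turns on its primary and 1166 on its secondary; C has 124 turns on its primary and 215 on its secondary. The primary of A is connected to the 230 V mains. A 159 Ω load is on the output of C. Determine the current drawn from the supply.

After A: V = 230.00 × 1408/1194 = 271.22 V.
After B: V = 271.22 × 1166/991 = 319.12 V.
After C: V = 319.12 × 215/124 = 553.31 V.
I_load = 553.31/159 = 3.4799 A, so P_out = 553.31 × 3.4799 = 1925.5 W.
All ideal ⇒ P_in = P_out, so I_supply = 1925.5/230 = 8.37 A.

I_supply ≈ 8.37 A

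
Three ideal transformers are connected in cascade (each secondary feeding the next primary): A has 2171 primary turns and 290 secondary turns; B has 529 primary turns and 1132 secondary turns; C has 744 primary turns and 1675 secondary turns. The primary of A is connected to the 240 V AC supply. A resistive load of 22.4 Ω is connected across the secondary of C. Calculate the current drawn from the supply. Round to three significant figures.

I_supply ≈ 4.44 A

After A: V = 240.00 × 290/2171 = 32.059 V.
After B: V = 32.059 × 1132/529 = 68.603 V.
After C: V = 68.603 × 1675/744 = 154.45 V.
I_load = 154.45/22.4 = 6.8950 A, so P_out = 154.45 × 6.8950 = 1064.9 W.
All ideal ⇒ P_in = P_out, so I_supply = 1064.9/240 = 4.44 A.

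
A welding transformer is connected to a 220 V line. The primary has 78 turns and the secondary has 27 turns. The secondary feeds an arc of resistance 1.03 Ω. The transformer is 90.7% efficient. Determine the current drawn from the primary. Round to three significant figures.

V_s = 220 × 27/78 = 76.154 V.
I_s = V_s/R = 76.154/1.03 = 73.936 A.
P_out = V_s I_s = 76.154 × 73.936 = 5630.5 W.
P_in = P_out/η = 5630.5/0.907 = 6207.8 W.
I_p = P_in/V_p = 6207.8/220 = 28.2 A.

I_p ≈ 28.2 A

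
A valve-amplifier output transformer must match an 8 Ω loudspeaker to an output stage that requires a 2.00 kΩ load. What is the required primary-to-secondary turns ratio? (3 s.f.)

Z_p/Z_s = (N_p/N_s)², so N_p/N_s = √(2000/8) = √250 = 15.8.

N_p/N_s ≈ 15.8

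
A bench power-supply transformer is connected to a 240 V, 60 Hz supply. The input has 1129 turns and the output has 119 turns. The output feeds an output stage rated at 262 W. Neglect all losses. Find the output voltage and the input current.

V_out ≈ 25.3 V, I_in ≈ 1.09 A

V_out = V_in × N_out/N_in = 240 × 119/1129 = 25.297 V.
I_out = P/V_out = 262/25.297 = 10.357 A.
I_in = I_out × N_out/N_in = 10.357 × 119/1129 = 1.09 A.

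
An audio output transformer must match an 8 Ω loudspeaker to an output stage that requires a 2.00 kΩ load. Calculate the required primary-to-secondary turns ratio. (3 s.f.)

Z_p/Z_s = (N_p/N_s)², so N_p/N_s = √(2000/8) = √250 = 15.8.

N_p/N_s ≈ 15.8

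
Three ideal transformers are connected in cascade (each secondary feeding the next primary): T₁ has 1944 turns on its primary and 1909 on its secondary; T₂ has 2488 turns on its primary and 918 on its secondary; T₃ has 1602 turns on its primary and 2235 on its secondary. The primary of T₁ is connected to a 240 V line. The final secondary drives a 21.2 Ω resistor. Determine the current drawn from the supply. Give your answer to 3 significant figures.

I_supply ≈ 2.89 A

Secondary of T₁: V = 240.00 × 1909/1944 = 235.68 V.
Secondary of T₂: V = 235.68 × 918/2488 = 86.959 V.
Secondary of T₃: V = 86.959 × 2235/1602 = 121.32 V.
I_load = 121.32/21.2 = 5.7226 A, so P_out = 121.32 × 5.7226 = 694.26 W.
All ideal ⇒ P_in = P_out, so I_supply = 694.26/240 = 2.89 A.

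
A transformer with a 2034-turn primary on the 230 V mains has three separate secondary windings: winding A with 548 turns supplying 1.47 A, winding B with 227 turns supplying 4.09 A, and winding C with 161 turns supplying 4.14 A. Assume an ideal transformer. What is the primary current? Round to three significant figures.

V_A = 230 × 548/2034 = 61.967 V; V_B = 230 × 227/2034 = 25.669 V; V_C = 230 × 161/2034 = 18.206 V.
P_out = V_A I_A + V_B I_B + V_C I_C = 61.967×1.47 + 25.669×4.09 + 18.206×4.14 = 91.091 + 104.98 + 75.371 = 271.45 W.
Ideal ⇒ P_in = P_out, so I_p = P_out/V_p = 271.45/230 = 1.18 A.

I_p ≈ 1.18 A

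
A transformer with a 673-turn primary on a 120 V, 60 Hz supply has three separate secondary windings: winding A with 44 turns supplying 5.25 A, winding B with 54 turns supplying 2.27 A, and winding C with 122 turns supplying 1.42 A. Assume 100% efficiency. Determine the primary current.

I_p ≈ 0.783 A

V_A = 120 × 44/673 = 7.8455 V; V_B = 120 × 54/673 = 9.6285 V; V_C = 120 × 122/673 = 21.753 V.
P_out = V_A I_A + V_B I_B + V_C I_C = 7.8455×5.25 + 9.6285×2.27 + 21.753×1.42 = 41.189 + 21.857 + 30.890 = 93.935 W.
Ideal ⇒ P_in = P_out, so I_p = P_out/V_p = 93.935/120 = 0.783 A.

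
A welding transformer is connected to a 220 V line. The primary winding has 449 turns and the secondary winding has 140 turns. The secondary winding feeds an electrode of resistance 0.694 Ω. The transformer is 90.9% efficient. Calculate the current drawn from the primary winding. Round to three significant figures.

V_s = 220 × 140/449 = 68.597 V.
I_s = V_s/R = 68.597/0.694 = 98.843 A.
P_out = V_s I_s = 68.597 × 98.843 = 6780.3 W.
P_in = P_out/η = 6780.3/0.909 = 7459.1 W.
I_p = P_in/V_p = 7459.1/220 = 33.9 A.

I_p ≈ 33.9 A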